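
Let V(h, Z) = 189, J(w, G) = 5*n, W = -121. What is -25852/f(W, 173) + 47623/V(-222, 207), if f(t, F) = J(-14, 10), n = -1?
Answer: 5124143/945 ≈ 5422.4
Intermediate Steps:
J(w, G) = -5 (J(w, G) = 5*(-1) = -5)
f(t, F) = -5
-25852/f(W, 173) + 47623/V(-222, 207) = -25852/(-5) + 47623/189 = -25852*(-1/5) + 47623*(1/189) = 25852/5 + 47623/189 = 5124143/945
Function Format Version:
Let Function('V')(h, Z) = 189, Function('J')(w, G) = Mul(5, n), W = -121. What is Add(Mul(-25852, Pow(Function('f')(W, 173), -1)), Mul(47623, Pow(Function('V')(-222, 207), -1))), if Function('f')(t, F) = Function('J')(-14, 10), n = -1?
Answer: Rational(5124143, 945) ≈ 5422.4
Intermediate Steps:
Function('J')(w, G) = -5 (Function('J')(w, G) = Mul(5, -1) = -5)
Function('f')(t, F) = -5
Add(Mul(-25852, Pow(Function('f')(W, 173), -1)), Mul(47623, Pow(Function('V')(-222, 207), -1))) = Add(Mul(-25852, Pow(-5, -1)), Mul(47623, Pow(189, -1))) = Add(Mul(-25852, Rational(-1, 5)), Mul(47623, Rational(1, 189))) = Add(Rational(25852, 5), Rational(47623, 189)) = Rational(5124143, 945)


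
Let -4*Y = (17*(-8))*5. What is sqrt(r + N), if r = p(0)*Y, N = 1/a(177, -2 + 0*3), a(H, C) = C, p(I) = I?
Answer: I*sqrt(2)/2 ≈ 0.70711*I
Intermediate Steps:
Y = 170 (Y = -17*(-8)*5/4 = -(-34)*5 = -1/4*(-680) = 170)
N = -1/2 (N = 1/(-2 + 0*3) = 1/(-2 + 0) = 1/(-2) = -1/2 ≈ -0.50000)
r = 0 (r = 0*170 = 0)
sqrt(r + N) = sqrt(0 - 1/2) = sqrt(-1/2) = I*sqrt(2)/2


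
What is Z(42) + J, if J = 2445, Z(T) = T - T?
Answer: 2445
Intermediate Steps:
Z(T) = 0
Z(42) + J = 0 + 2445 = 2445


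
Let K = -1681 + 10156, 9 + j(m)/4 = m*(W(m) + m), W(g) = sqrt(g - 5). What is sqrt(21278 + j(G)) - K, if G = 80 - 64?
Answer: -8475 + sqrt(22266 + 64*sqrt(11)) ≈ -8325.1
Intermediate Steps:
W(g) = sqrt(-5 + g)
G = 16
j(m) = -36 + 4*m*(m + sqrt(-5 + m)) (j(m) = -36 + 4*(m*(sqrt(-5 + m) + m)) = -36 + 4*(m*(m + sqrt(-5 + m))) = -36 + 4*m*(m + sqrt(-5 + m)))
K = 8475
sqrt(21278 + j(G)) - K = sqrt(21278 + (-36 + 4*16**2 + 4*16*sqrt(-5 + 16))) - 1*8475 = sqrt(21278 + (-36 + 4*256 + 4*16*sqrt(11))) - 8475 = sqrt(21278 + (-36 + 1024 + 64*sqrt(11))) - 8475 = sqrt(21278 + (988 + 64*sqrt(11))) - 8475 = sqrt(22266 + 64*sqrt(11)) - 8475 = -8475 + sqrt(22266 + 64*sqrt(11))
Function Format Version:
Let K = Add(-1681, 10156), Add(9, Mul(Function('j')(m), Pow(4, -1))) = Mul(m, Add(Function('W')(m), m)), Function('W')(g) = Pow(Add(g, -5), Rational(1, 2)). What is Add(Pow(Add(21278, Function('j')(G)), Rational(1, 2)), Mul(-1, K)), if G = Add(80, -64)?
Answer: Add(-8475, Pow(Add(22266, Mul(64, Pow(11, Rational(1, 2)))), Rational(1, 2))) ≈ -8325.1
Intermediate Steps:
Function('W')(g) = Pow(Add(-5, g), Rational(1, 2))
G = 16
Function('j')(m) = Add(-36, Mul(4, m, Add(m, Pow(Add(-5, m), Rational(1, 2))))) (Function('j')(m) = Add(-36, Mul(4, Mul(m, Add(Pow(Add(-5, m), Rational(1, 2)), m)))) = Add(-36, Mul(4, Mul(m, Add(m, Pow(Add(-5, m), Rational(1, 2)))))) = Add(-36, Mul(4, m, Add(m, Pow(Add(-5, m), Rational(1, 2))))))
K = 8475
Add(Pow(Add(21278, Function('j')(G)), Rational(1, 2)), Mul(-1, K)) = Add(Pow(Add(21278, Add(-36, Mul(4, Pow(16, 2)), Mul(4, 16, Pow(Add(-5, 16), Rational(1, 2))))), Rational(1, 2)), Mul(-1, 8475)) = Add(Pow(Add(21278, Add(-36, Mul(4, 256), Mul(4, 16, Pow(11, Rational(1, 2))))), Rational(1, 2)), -8475) = Add(Pow(Add(21278, Add(-36, 1024, Mul(64, Pow(11, Rational(1, 2))))), Rational(1, 2)), -8475) = Add(Pow(Add(21278, Add(988, Mul(64, Pow(11, Rational(1, 2))))), Rational(1, 2)), -8475) = Add(Pow(Add(22266, Mul(64, Pow(11, Rational(1, 2)))), Rational(1, 2)), -8475) = Add(-8475, Pow(Add(22266, Mul(64, Pow(11, Rational(1, 2)))), Rational(1, 2)))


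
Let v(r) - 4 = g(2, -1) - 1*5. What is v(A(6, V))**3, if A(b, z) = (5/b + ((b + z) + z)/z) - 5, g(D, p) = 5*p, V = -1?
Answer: -216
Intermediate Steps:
A(b, z) = -5 + 5/b + (b + 2*z)/z (A(b, z) = (5/b + (b + 2*z)/z) - 5 = -5 + 5/b + (b + 2*z)/z)
v(r) = -6 (v(r) = 4 + (5*(-1) - 1*5) = 4 + (-5 - 5) = 4 - 10 = -6)
v(A(6, V))**3 = (-6)**3 = -216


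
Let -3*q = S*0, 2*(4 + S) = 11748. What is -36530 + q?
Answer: -36530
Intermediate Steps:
S = 5870 (S = -4 + (½)*11748 = -4 + 5874 = 5870)
q = 0 (q = -5870*0/3 = -⅓*0 = 0)
-36530 + q = -36530 + 0 = -36530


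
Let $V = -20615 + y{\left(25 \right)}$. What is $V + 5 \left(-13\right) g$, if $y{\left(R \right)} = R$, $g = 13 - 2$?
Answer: $-21305$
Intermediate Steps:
$g = 11$ ($g = 13 - 2 = 11$)
$V = -20590$ ($V = -20615 + 25 = -20590$)
$V + 5 \left(-13\right) g = -20590 + 5 \left(-13\right) 11 = -20590 - 715 = -21305$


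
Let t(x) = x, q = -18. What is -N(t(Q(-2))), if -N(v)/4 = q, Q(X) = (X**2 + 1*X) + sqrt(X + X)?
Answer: -72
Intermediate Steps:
Q(X) = X + X**2 + sqrt(2)*sqrt(X) (Q(X) = (X**2 + X) + sqrt(2*X) = (X + X**2) + sqrt(2)*sqrt(X) = X + X**2 + sqrt(2)*sqrt(X))
N(v) = 72 (N(v) = -4*(-18) = 72)
-N(t(Q(-2))) = -1*72 = -72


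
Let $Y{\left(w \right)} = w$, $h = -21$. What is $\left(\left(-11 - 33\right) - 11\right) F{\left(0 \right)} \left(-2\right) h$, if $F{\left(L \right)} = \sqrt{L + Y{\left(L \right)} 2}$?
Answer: $0$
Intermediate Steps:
$F{\left(L \right)} = \sqrt{3} \sqrt{L}$ ($F{\left(L \right)} = \sqrt{L + L 2} = \sqrt{L + 2 L} = \sqrt{3 L} = \sqrt{3} \sqrt{L}$)
$\left(\left(-11 - 33\right) - 11\right) F{\left(0 \right)} \left(-2\right) h = \left(\left(-11 - 33\right) - 11\right) \sqrt{3} \sqrt{0} \left(-2\right) \left(-21\right) = \left(-44 - 11\right) \sqrt{3} \cdot 0 \left(-2\right) \left(-21\right) = - 55 \cdot 0 \left(-2\right) \left(-21\right) = \left(-55\right) 0 \left(-21\right) = 0 \left(-21\right) = 0$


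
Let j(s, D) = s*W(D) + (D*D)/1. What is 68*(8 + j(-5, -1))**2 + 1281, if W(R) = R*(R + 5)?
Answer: 58469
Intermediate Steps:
W(R) = R*(5 + R)
j(s, D) = D**2 + D*s*(5 + D) (j(s, D) = s*(D*(5 + D)) + (D*D)/1 = D*s*(5 + D) + D**2*1 = D*s*(5 + D) + D**2 = D**2 + D*s*(5 + D))
68*(8 + j(-5, -1))**2 + 1281 = 68*(8 - (-1 - 5*(5 - 1)))**2 + 1281 = 68*(8 - (-1 - 5*4))**2 + 1281 = 68*(8 - (-1 - 20))**2 + 1281 = 68*(8 - 1*(-21))**2 + 1281 = 68*(8 + 21)**2 + 1281 = 68*29**2 + 1281 = 68*841 + 1281 = 57188 + 1281 = 58469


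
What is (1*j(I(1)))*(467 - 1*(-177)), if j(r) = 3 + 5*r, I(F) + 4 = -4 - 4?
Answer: -36708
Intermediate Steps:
I(F) = -12 (I(F) = -4 + (-4 - 4) = -4 - 8 = -12)
(1*j(I(1)))*(467 - 1*(-177)) = (1*(3 + 5*(-12)))*(467 - 1*(-177)) = (1*(3 - 60))*(467 + 177) = (1*(-57))*644 = -57*644 = -36708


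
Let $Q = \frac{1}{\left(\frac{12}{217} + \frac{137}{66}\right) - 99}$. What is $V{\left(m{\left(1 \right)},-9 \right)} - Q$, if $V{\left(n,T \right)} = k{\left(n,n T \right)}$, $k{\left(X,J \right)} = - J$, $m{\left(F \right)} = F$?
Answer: $\frac{12500535}{1387357} \approx 9.0103$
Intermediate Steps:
$Q = - \frac{14322}{1387357}$ ($Q = \frac{1}{\left(12 \cdot \frac{1}{217} + 137 \cdot \frac{1}{66}\right) - 99} = \frac{1}{\left(\frac{12}{217} + \frac{137}{66}\right) - 99} = \frac{1}{\frac{30521}{14322} - 99} = \frac{1}{- \frac{1387357}{14322}} = - \frac{14322}{1387357} \approx -0.010323$)
$V{\left(n,T \right)} = - T n$ ($V{\left(n,T \right)} = - n T = - T n$)
$V{\left(m{\left(1 \right)},-9 \right)} - Q = \left(-1\right) \left(-9\right) 1 - - \frac{14322}{1387357} = 9 + \frac{14322}{1387357} = \frac{12500535}{1387357}$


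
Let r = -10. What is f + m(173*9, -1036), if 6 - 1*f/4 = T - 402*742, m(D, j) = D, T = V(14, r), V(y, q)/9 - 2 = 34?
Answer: 1193421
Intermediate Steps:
V(y, q) = 324 (V(y, q) = 18 + 9*34 = 18 + 306 = 324)
T = 324
f = 1191864 (f = 24 - 4*(324 - 402*742) = 24 - 4*(324 - 298284) = 24 - 4*(-297960) = 24 + 1191840 = 1191864)
f + m(173*9, -1036) = 1191864 + 173*9 = 1191864 + 1557 = 1193421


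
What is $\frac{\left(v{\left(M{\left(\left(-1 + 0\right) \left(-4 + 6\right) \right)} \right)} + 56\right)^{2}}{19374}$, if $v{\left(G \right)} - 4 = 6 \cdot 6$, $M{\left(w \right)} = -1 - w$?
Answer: $\frac{1536}{3229} \approx 0.47569$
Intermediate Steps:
$v{\left(G \right)} = 40$ ($v{\left(G \right)} = 4 + 6 \cdot 6 = 4 + 36 = 40$)
$\frac{\left(v{\left(M{\left(\left(-1 + 0\right) \left(-4 + 6\right) \right)} \right)} + 56\right)^{2}}{19374} = \frac{\left(40 + 56\right)^{2}}{19374} = 96^{2} \cdot \frac{1}{19374} = 9216 \cdot \frac{1}{19374} = \frac{1536}{3229}$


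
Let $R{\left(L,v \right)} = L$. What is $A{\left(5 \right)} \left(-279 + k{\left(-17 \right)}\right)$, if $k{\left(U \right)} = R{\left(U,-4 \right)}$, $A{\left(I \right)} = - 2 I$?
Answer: $2960$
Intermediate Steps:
$k{\left(U \right)} = U$
$A{\left(5 \right)} \left(-279 + k{\left(-17 \right)}\right) = \left(-2\right) 5 \left(-279 - 17\right) = \left(-10\right) \left(-296\right) = 2960$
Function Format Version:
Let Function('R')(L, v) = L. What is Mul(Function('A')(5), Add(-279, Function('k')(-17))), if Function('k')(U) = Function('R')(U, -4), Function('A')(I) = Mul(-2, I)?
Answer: 2960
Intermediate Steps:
Function('k')(U) = U
Mul(Function('A')(5), Add(-279, Function('k')(-17))) = Mul(Mul(-2, 5), Add(-279, -17)) = Mul(-10, -296) = 2960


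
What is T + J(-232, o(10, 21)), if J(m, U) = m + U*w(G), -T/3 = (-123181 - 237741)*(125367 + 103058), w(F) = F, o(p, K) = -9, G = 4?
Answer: 247330823282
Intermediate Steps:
T = 247330823550 (T = -3*(-123181 - 237741)*(125367 + 103058) = -(-1082766)*228425 = -3*(-82443607850) = 247330823550)
J(m, U) = m + 4*U (J(m, U) = m + U*4 = m + 4*U)
T + J(-232, o(10, 21)) = 247330823550 + (-232 + 4*(-9)) = 247330823550 + (-232 - 36) = 247330823550 - 268 = 247330823282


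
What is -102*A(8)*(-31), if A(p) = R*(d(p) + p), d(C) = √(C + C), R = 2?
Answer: 75888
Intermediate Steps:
d(C) = √2*√C (d(C) = √(2*C) = √2*√C)
A(p) = 2*p + 2*√2*√p (A(p) = 2*(√2*√p + p) = 2*(p + √2*√p) = 2*p + 2*√2*√p)
-102*A(8)*(-31) = -102*(2*8 + 2*√2*√8)*(-31) = -102*(16 + 2*√2*(2*√2))*(-31) = -102*(16 + 8)*(-31) = -102*24*(-31) = -2448*(-31) = 75888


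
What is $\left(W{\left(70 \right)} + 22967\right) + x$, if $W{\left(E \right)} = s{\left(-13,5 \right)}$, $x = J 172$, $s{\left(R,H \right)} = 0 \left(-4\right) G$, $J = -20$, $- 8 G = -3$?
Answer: $19527$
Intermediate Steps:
$G = \frac{3}{8}$ ($G = \left(- \frac{1}{8}\right) \left(-3\right) = \frac{3}{8} \approx 0.375$)
$s{\left(R,H \right)} = 0$ ($s{\left(R,H \right)} = 0 \left(-4\right) \frac{3}{8} = 0 \cdot \frac{3}{8} = 0$)
$x = -3440$ ($x = \left(-20\right) 172 = -3440$)
$W{\left(E \right)} = 0$
$\left(W{\left(70 \right)} + 22967\right) + x = \left(0 + 22967\right) - 3440 = 22967 - 3440 = 19527$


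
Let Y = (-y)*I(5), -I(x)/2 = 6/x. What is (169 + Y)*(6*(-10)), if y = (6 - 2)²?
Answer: -12444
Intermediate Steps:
y = 16 (y = 4² = 16)
I(x) = -12/x
Y = 192/5 (Y = (-1*16)*(-12/5) = -(-192)/5 = -16*(-12/5) = 192/5 ≈ 38.400)
(169 + Y)*(6*(-10)) = (169 + 192/5)*(6*(-10)) = (1037/5)*(-60) = -12444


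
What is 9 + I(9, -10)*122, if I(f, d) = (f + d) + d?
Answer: -1333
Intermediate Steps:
I(f, d) = f + 2*d (I(f, d) = (d + f) + d = f + 2*d)
9 + I(9, -10)*122 = 9 + (9 + 2*(-10))*122 = 9 + (9 - 20)*122 = 9 - 11*122 = 9 - 1342 = -1333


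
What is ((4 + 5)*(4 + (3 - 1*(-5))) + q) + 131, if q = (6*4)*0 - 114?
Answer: 125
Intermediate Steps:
q = -114 (q = 24*0 - 114 = 0 - 114 = -114)
((4 + 5)*(4 + (3 - 1*(-5))) + q) + 131 = ((4 + 5)*(4 + (3 - 1*(-5))) - 114) + 131 = (9*(4 + (3 + 5)) - 114) + 131 = (9*(4 + 8) - 114) + 131 = (9*12 - 114) + 131 = (108 - 114) + 131 = -6 + 131 = 125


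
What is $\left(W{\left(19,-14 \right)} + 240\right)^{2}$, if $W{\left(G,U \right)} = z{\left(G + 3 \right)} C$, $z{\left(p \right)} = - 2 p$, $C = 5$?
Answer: $400$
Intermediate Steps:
$W{\left(G,U \right)} = -30 - 10 G$ ($W{\left(G,U \right)} = - 2 \left(G + 3\right) 5 = - 2 \left(3 + G\right) 5 = \left(-6 - 2 G\right) 5 = -30 - 10 G$)
$\left(W{\left(19,-14 \right)} + 240\right)^{2} = \left(\left(-30 - 190\right) + 240\right)^{2} = \left(-220 + 240\right)^{2} = 20^{2} = 400$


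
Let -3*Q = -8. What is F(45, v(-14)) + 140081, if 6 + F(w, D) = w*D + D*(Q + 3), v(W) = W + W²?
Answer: 447889/3 ≈ 1.4930e+5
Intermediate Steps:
Q = 8/3 (Q = -⅓*(-8) = 8/3 ≈ 2.6667)
F(w, D) = -6 + 17*D/3 + D*w (F(w, D) = -6 + (w*D + D*(8/3 + 3)) = -6 + (D*w + D*(17/3)) = -6 + (D*w + 17*D/3) = -6 + (17*D/3 + D*w) = -6 + 17*D/3 + D*w)
F(45, v(-14)) + 140081 = (-6 + 17*(-14*(1 - 14))/3 - 14*(1 - 14)*45) + 140081 = (-6 + 17*(-14*(-13))/3 - 14*(-13)*45) + 140081 = (-6 + (17/3)*182 + 182*45) + 140081 = (-6 + 3094/3 + 8190) + 140081 = 27646/3 + 140081 = 447889/3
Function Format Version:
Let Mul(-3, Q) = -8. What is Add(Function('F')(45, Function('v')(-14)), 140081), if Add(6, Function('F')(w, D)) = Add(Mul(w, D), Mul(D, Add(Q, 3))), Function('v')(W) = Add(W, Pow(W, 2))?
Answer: Rational(447889, 3) ≈ 1.4930e+5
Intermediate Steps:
Q = Rational(8, 3) (Q = Mul(Rational(-1, 3), -8) = Rational(8, 3) ≈ 2.6667)
Function('F')(w, D) = Add(-6, Mul(Rational(17, 3), D), Mul(D, w)) (Function('F')(w, D) = Add(-6, Add(Mul(w, D), Mul(D, Add(Rational(8, 3), 3)))) = Add(-6, Add(Mul(D, w), Mul(D, Rational(17, 3)))) = Add(-6, Add(Mul(D, w), Mul(Rational(17, 3), D))) = Add(-6, Add(Mul(Rational(17, 3), D), Mul(D, w))) = Add(-6, Mul(Rational(17, 3), D), Mul(D, w)))
Add(Function('F')(45, Function('v')(-14)), 140081) = Add(Add(-6, Mul(Rational(17, 3), Mul(-14, Add(1, -14))), Mul(Mul(-14, Add(1, -14)), 45)), 140081) = Add(Add(-6, Mul(Rational(17, 3), Mul(-14, -13)), Mul(Mul(-14, -13), 45)), 140081) = Add(Add(-6, Mul(Rational(17, 3), 182), Mul(182, 45)), 140081) = Add(Add(-6, Rational(3094, 3), 8190), 140081) = Add(Rational(27646, 3), 140081) = Rational(447889, 3)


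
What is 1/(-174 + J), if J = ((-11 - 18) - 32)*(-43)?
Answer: 1/2449 ≈ 0.00040833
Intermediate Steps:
J = 2623 (J = (-29 - 32)*(-43) = -61*(-43) = 2623)
1/(-174 + J) = 1/(-174 + 2623) = 1/2449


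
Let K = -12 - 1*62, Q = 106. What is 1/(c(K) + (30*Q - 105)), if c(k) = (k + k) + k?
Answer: 1/2853 ≈ 0.00035051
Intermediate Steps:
K = -74 (K = -12 - 62 = -74)
c(k) = 3*k (c(k) = 2*k + k = 3*k)
1/(c(K) + (30*Q - 105)) = 1/(3*(-74) + (30*106 - 105)) = 1/(-222 + (3180 - 105)) = 1/(-222 + 3075) = 1/2853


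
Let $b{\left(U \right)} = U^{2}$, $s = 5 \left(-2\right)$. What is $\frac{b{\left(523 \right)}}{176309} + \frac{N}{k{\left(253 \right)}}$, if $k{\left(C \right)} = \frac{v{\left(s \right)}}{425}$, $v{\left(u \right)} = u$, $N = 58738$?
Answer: $- \frac{440131343256}{176309} \approx -2.4964 \cdot 10^{6}$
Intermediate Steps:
$s = -10$
$k{\left(C \right)} = - \frac{2}{85}$ ($k{\left(C \right)} = - \frac{10}{425} = \left(-10\right) \frac{1}{425} = - \frac{2}{85}$)
$\frac{b{\left(523 \right)}}{176309} + \frac{N}{k{\left(253 \right)}} = \frac{523^{2}}{176309} + \frac{58738}{- \frac{2}{85}} = 273529 \cdot \frac{1}{176309} + 58738 \left(- \frac{85}{2}\right) = \frac{273529}{176309} - 2496365 = - \frac{440131343256}{176309}$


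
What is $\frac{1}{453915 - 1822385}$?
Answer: $- \frac{1}{1368470} \approx -7.3074 \cdot 10^{-7}$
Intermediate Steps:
$\frac{1}{453915 - 1822385} = \frac{1}{-1368470} = - \frac{1}{1368470}$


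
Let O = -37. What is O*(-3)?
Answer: 111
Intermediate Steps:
O*(-3) = -37*(-3) = 111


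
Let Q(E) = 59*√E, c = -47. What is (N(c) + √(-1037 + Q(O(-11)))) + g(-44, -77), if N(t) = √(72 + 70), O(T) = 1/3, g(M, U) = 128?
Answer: 128 + √142 + √(-9333 + 177*√3)/3 ≈ 139.92 + 31.669*I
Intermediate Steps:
O(T) = ⅓
N(t) = √142
(N(c) + √(-1037 + Q(O(-11)))) + g(-44, -77) = (√142 + √(-1037 + 59*√(⅓))) + 128 = (√142 + √(-1037 + 59*(√3/3))) + 128 = (√142 + √(-1037 + 59*√3/3)) + 128 = 128 + √142 + √(-1037 + 59*√3/3)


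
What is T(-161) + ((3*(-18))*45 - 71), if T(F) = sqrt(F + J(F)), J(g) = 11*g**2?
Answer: -2501 + sqrt(284970) ≈ -1967.2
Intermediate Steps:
T(F) = sqrt(F + 11*F**2)
T(-161) + ((3*(-18))*45 - 71) = sqrt(-161*(1 + 11*(-161))) + ((3*(-18))*45 - 71) = sqrt(-161*(1 - 1771)) + (-54*45 - 71) = sqrt(-161*(-1770)) + (-2430 - 71) = sqrt(284970) - 2501 = -2501 + sqrt(284970)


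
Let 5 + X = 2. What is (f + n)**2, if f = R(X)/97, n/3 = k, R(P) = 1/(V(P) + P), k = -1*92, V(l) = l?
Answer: 25802960689/338724 ≈ 76177.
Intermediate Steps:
X = -3 (X = -5 + 2 = -3)
k = -92
R(P) = 1/(2*P) (R(P) = 1/(P + P) = 1/(2*P))
n = -276 (n = 3*(-92) = -276)
f = -1/582 (f = ((1/2)/(-3))/97 = ((1/2)*(-1/3))*(1/97) = -1/6*1/97 = -1/582 ≈ -0.0017182)
(f + n)**2 = (-1/582 - 276)**2 = (-160633/582)**2 = 25802960689/338724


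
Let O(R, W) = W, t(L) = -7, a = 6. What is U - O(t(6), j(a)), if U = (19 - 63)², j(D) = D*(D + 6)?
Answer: 1864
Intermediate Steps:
j(D) = D*(6 + D)
U = 1936 (U = (-44)² = 1936)
U - O(t(6), j(a)) = 1936 - 6*(6 + 6) = 1936 - 6*12 = 1936 - 1*72 = 1936 - 72 = 1864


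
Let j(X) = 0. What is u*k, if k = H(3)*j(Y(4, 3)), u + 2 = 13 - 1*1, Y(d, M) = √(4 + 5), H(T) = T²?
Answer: 0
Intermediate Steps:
Y(d, M) = 3 (Y(d, M) = √9 = 3)
u = 10 (u = -2 + (13 - 1*1) = -2 + (13 - 1) = -2 + 12 = 10)
k = 0 (k = 3²*0 = 9*0 = 0)
u*k = 10*0 = 0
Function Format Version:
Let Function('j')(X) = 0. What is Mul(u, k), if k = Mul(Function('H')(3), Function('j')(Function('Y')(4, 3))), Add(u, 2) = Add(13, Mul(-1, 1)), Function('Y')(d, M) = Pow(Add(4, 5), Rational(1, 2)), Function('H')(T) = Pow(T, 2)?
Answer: 0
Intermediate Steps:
Function('Y')(d, M) = 3 (Function('Y')(d, M) = Pow(9, Rational(1, 2)) = 3)
u = 10 (u = Add(-2, Add(13, Mul(-1, 1))) = Add(-2, Add(13, -1)) = Add(-2, 12) = 10)
k = 0 (k = Mul(Pow(3, 2), 0) = Mul(9, 0) = 0)
Mul(u, k) = Mul(10, 0) = 0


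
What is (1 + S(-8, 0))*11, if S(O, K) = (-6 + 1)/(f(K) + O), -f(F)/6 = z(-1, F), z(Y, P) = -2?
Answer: -11/4 ≈ -2.7500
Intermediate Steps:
f(F) = 12 (f(F) = -6*(-2) = 12)
S(O, K) = -5/(12 + O) (S(O, K) = (-6 + 1)/(12 + O) = -5/(12 + O))
(1 + S(-8, 0))*11 = (1 - 5/(12 - 8))*11 = (1 - 5/4)*11 = -¼*11 = -11/4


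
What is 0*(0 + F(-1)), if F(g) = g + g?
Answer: 0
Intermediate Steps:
F(g) = 2*g
0*(0 + F(-1)) = 0*(0 + 2*(-1)) = 0*(0 - 2) = 0*(-2) = 0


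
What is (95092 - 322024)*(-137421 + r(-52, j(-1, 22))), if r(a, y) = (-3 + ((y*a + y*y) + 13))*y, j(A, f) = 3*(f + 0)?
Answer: 17196226164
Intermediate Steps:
j(A, f) = 3*f
r(a, y) = y*(10 + y² + a*y) (r(a, y) = (-3 + ((a*y + y²) + 13))*y = (-3 + ((y² + a*y) + 13))*y = (-3 + (13 + y² + a*y))*y = (10 + y² + a*y)*y = y*(10 + y² + a*y))
(95092 - 322024)*(-137421 + r(-52, j(-1, 22))) = (95092 - 322024)*(-137421 + (3*22)*(10 + (3*22)² - 156*22)) = -226932*(-137421 + 66*(10 + 66² - 52*66)) = -226932*(-137421 + 66*(10 + 4356 - 3432)) = -226932*(-137421 + 66*934) = -226932*(-137421 + 61644) = -226932*(-75777) = 17196226164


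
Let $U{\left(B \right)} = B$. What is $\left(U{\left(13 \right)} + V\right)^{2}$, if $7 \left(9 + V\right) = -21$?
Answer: $1$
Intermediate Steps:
$V = -12$ ($V = -9 + \frac{1}{7} \left(-21\right) = -9 - 3 = -12$)
$\left(U{\left(13 \right)} + V\right)^{2} = \left(13 - 12\right)^{2} = 1^{2} = 1$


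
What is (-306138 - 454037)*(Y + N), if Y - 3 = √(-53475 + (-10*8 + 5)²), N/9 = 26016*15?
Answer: -2669858508525 - 3800875*I*√1914 ≈ -2.6699e+12 - 1.6629e+8*I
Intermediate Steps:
N = 3512160 (N = 9*(26016*15) = 9*390240 = 3512160)
Y = 3 + 5*I*√1914 (Y = 3 + √(-53475 + (-10*8 + 5)²) = 3 + √(-53475 + (-80 + 5)²) = 3 + √(-53475 + (-75)²) = 3 + √(-53475 + 5625) = 3 + √(-47850) = 3 + 5*I*√1914 ≈ 3.0 + 218.75*I)
(-306138 - 454037)*(Y + N) = (-306138 - 454037)*((3 + 5*I*√1914) + 3512160) = -760175*(3512163 + 5*I*√1914) = -2669858508525 - 3800875*I*√1914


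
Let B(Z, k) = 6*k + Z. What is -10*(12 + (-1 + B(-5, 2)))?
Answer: -180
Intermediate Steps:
B(Z, k) = Z + 6*k
-10*(12 + (-1 + B(-5, 2))) = -10*(12 + (-1 + (-5 + 6*2))) = -10*(12 + (-1 + (-5 + 12))) = -10*(12 + (-1 + 7)) = -10*(12 + 6) = -10*18 = -180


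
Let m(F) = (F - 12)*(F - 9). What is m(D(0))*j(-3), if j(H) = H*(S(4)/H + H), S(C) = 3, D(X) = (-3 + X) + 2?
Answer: 1560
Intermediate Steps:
D(X) = -1 + X
m(F) = (-12 + F)*(-9 + F)
j(H) = H*(H + 3/H) (j(H) = H*(3/H + H) = H*(H + 3/H))
m(D(0))*j(-3) = (108 + (-1 + 0)**2 - 21*(-1 + 0))*(3 + (-3)**2) = (108 + (-1)**2 - 21*(-1))*(3 + 9) = (108 + 1 + 21)*12 = 130*12 = 1560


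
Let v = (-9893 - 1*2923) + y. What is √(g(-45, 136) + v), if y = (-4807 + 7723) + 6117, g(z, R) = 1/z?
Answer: 2*I*√212795/15 ≈ 61.506*I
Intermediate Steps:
y = 9033 (y = 2916 + 6117 = 9033)
v = -3783 (v = (-9893 - 1*2923) + 9033 = (-9893 - 2923) + 9033 = -12816 + 9033 = -3783)
√(g(-45, 136) + v) = √(1/(-45) - 3783) = √(-1/45 - 3783) = √(-170236/45) = 2*I*√212795/15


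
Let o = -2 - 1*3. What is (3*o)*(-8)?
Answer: 120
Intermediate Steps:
o = -5 (o = -2 - 3 = -5)
(3*o)*(-8) = (3*(-5))*(-8) = -15*(-8) = 120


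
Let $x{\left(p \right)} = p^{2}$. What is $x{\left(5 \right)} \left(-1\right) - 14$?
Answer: $-39$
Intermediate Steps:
$x{\left(5 \right)} \left(-1\right) - 14 = 5^{2} \left(-1\right) - 14 = 25 \left(-1\right) - 14 = -25 - 14 = -39$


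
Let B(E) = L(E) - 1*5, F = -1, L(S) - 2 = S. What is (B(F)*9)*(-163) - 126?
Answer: 5742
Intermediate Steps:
L(S) = 2 + S
B(E) = -3 + E (B(E) = (2 + E) - 1*5 = (2 + E) - 5 = -3 + E)
(B(F)*9)*(-163) - 126 = ((-3 - 1)*9)*(-163) - 126 = -4*9*(-163) - 126 = -36*(-163) - 126 = 5868 - 126 = 5742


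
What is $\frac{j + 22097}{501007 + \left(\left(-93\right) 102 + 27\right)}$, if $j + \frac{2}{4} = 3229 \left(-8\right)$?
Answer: $- \frac{7471}{983096} \approx -0.0075995$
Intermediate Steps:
$j = - \frac{51665}{2}$ ($j = - \frac{1}{2} + 3229 \left(-8\right) = - \frac{1}{2} - 25832 = - \frac{51665}{2} \approx -25833.0$)
$\frac{j + 22097}{501007 + \left(\left(-93\right) 102 + 27\right)} = \frac{- \frac{51665}{2} + 22097}{501007 + \left(\left(-93\right) 102 + 27\right)} = - \frac{7471}{2 \left(501007 + \left(-9486 + 27\right)\right)} = - \frac{7471}{2 \left(501007 - 9459\right)} = - \frac{7471}{2 \cdot 491548} = \left(- \frac{7471}{2}\right) \frac{1}{491548} = - \frac{7471}{983096}$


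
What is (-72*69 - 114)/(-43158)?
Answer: 847/7193 ≈ 0.11775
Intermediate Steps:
(-72*69 - 114)/(-43158) = (-4968 - 114)*(-1/43158) = -5082*(-1/43158) = 847/7193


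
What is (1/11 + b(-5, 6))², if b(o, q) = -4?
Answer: 1849/121 ≈ 15.281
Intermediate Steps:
(1/11 + b(-5, 6))² = (1/11 - 4)² = (-43/11)² = 1849/121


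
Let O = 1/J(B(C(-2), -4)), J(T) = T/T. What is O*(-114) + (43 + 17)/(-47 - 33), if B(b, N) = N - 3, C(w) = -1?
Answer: -459/4 ≈ -114.75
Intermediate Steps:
B(b, N) = -3 + N
J(T) = 1
O = 1 (O = 1/1 = 1)
O*(-114) + (43 + 17)/(-47 - 33) = 1*(-114) + (43 + 17)/(-47 - 33) = -114 + 60/(-80) = -114 + 60*(-1/80) = -114 - ¾ = -459/4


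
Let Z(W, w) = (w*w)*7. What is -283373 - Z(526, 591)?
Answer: -2728340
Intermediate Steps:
Z(W, w) = 7*w**2 (Z(W, w) = w**2*7 = 7*w**2)
-283373 - Z(526, 591) = -283373 - 7*591**2 = -283373 - 7*349281 = -283373 - 1*2444967 = -283373 - 2444967 = -2728340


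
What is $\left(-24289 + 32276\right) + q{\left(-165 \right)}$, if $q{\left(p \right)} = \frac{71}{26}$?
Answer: $\frac{207733}{26} \approx 7989.7$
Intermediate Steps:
$q{\left(p \right)} = \frac{71}{26}$ ($q{\left(p \right)} = 71 \cdot \frac{1}{26} = \frac{71}{26}$)
$\left(-24289 + 32276\right) + q{\left(-165 \right)} = \left(-24289 + 32276\right) + \frac{71}{26} = 7987 + \frac{71}{26} = \frac{207733}{26}$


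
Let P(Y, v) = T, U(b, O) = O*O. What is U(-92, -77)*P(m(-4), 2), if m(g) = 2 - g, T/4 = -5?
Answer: -118580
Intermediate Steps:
T = -20 (T = 4*(-5) = -20)
U(b, O) = O**2
P(Y, v) = -20
U(-92, -77)*P(m(-4), 2) = (-77)**2*(-20) = 5929*(-20) = -118580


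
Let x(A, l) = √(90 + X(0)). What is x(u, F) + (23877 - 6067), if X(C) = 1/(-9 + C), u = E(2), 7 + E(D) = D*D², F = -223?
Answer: 17810 + √809/3 ≈ 17819.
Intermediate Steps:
E(D) = -7 + D³ (E(D) = -7 + D*D² = -7 + D³)
u = 1 (u = -7 + 2³ = -7 + 8 = 1)
x(A, l) = √809/3 (x(A, l) = √(90 + 1/(-9 + 0)) = √(90 + 1/(-9)) = √(90 - ⅑) = √(809/9) = √809/3)
x(u, F) + (23877 - 6067) = √809/3 + (23877 - 6067) = √809/3 + 17810 = 17810 + √809/3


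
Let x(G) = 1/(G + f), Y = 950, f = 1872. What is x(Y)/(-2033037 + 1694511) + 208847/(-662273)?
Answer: -199515794393357/632682888725556 ≈ -0.31535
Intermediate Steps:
x(G) = 1/(1872 + G) (x(G) = 1/(G + 1872) = 1/(1872 + G))
x(Y)/(-2033037 + 1694511) + 208847/(-662273) = 1/((1872 + 950)*(-2033037 + 1694511)) + 208847/(-662273) = 1/(2822*(-338526)) + 208847*(-1/662273) = (1/2822)*(-1/338526) - 208847/662273 = -1/955320372 - 208847/662273 = -199515794393357/632682888725556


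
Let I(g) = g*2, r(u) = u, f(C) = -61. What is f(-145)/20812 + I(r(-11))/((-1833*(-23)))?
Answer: -3029563/877413108 ≈ -0.0034528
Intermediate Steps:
I(g) = 2*g
f(-145)/20812 + I(r(-11))/((-1833*(-23))) = -61/20812 + (2*(-11))/((-1833*(-23))) = -61*1/20812 - 22/42159 = -61/20812 - 22*1/42159 = -61/20812 - 22/42159 = -3029563/877413108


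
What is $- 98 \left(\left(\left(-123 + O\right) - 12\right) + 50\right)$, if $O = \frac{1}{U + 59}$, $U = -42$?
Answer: $\frac{141512}{17} \approx 8324.2$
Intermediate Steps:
$O = \frac{1}{17}$ ($O = \frac{1}{-42 + 59} = \frac{1}{17} \approx 0.058824$)
$- 98 \left(\left(\left(-123 + O\right) - 12\right) + 50\right) = - 98 \left(\left(\left(-123 + \frac{1}{17}\right) - 12\right) + 50\right) = - 98 \left(\left(- \frac{2090}{17} - 12\right) + 50\right) = - 98 \left(- \frac{2294}{17} + 50\right) = \left(-98\right) \left(- \frac{1444}{17}\right) = \frac{141512}{17}$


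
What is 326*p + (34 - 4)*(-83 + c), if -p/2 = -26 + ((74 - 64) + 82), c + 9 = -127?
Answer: -49602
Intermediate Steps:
c = -136 (c = -9 - 127 = -136)
p = -132 (p = -2*(-26 + ((74 - 64) + 82)) = -2*(-26 + (10 + 82)) = -2*(-26 + 92) = -2*66 = -132)
326*p + (34 - 4)*(-83 + c) = 326*(-132) + (34 - 4)*(-83 - 136) = -43032 + 30*(-219) = -43032 - 6570 = -49602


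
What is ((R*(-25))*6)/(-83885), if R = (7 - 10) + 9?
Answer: 180/16777 ≈ 0.010729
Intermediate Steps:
R = 6 (R = -3 + 9 = 6)
((R*(-25))*6)/(-83885) = ((6*(-25))*6)/(-83885) = -150*6*(-1/83885) = -900*(-1/83885) = 180/16777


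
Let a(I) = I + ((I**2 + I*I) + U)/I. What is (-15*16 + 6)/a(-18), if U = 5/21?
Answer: 88452/20417 ≈ 4.3323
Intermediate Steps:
U = 5/21 (U = 5*(1/21) = 5/21 ≈ 0.23810)
a(I) = I + (5/21 + 2*I**2)/I (a(I) = I + ((I**2 + I*I) + 5/21)/I = I + ((I**2 + I**2) + 5/21)/I = I + (2*I**2 + 5/21)/I = I + (5/21 + 2*I**2)/I)
(-15*16 + 6)/a(-18) = (-15*16 + 6)/(3*(-18) + (5/21)/(-18)) = (-240 + 6)/(-54 + (5/21)*(-1/18)) = -234/(-54 - 5/378) = -234/(-20417/378) = -234*(-378/20417) = 88452/20417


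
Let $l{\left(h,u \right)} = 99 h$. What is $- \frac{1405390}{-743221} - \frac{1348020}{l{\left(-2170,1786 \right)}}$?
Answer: $\frac{14486630068}{1774068527} \approx 8.1658$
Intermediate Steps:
$- \frac{1405390}{-743221} - \frac{1348020}{l{\left(-2170,1786 \right)}} = - \frac{1405390}{-743221} - \frac{1348020}{99 \left(-2170\right)} = \left(-1405390\right) \left(- \frac{1}{743221}\right) - \frac{1348020}{-214830} = \frac{1405390}{743221} - - \frac{14978}{2387} = \frac{1405390}{743221} + \frac{14978}{2387} = \frac{14486630068}{1774068527}$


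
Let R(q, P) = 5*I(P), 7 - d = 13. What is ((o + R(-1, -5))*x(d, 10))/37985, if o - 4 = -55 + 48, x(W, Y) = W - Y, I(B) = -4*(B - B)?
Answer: 48/37985 ≈ 0.0012637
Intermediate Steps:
d = -6 (d = 7 - 1*13 = 7 - 13 = -6)
I(B) = 0 (I(B) = -4*0 = 0)
R(q, P) = 0 (R(q, P) = 5*0 = 0)
o = -3 (o = 4 + (-55 + 48) = 4 - 7 = -3)
((o + R(-1, -5))*x(d, 10))/37985 = ((-3 + 0)*(-6 - 1*10))/37985 = -3*(-6 - 10)*(1/37985) = -3*(-16)*(1/37985) = 48*(1/37985) = 48/37985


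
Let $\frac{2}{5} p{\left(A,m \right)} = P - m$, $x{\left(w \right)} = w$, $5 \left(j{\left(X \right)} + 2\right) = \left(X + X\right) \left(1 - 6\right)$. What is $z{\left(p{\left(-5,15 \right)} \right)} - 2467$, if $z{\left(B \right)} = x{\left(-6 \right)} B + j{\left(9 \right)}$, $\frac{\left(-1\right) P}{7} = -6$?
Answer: $-2892$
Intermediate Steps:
$P = 42$ ($P = \left(-7\right) \left(-6\right) = 42$)
$j{\left(X \right)} = -2 - 2 X$ ($j{\left(X \right)} = -2 + \frac{\left(X + X\right) \left(1 - 6\right)}{5} = -2 + \frac{2 X \left(-5\right)}{5} = -2 + \frac{\left(-10\right) X}{5} = -2 - 2 X$)
$p{\left(A,m \right)} = 105 - \frac{5 m}{2}$ ($p{\left(A,m \right)} = \frac{5 \left(42 - m\right)}{2} = 105 - \frac{5 m}{2}$)
$z{\left(B \right)} = -20 - 6 B$ ($z{\left(B \right)} = - 6 B - 20 = -20 - 6 B$)
$z{\left(p{\left(-5,15 \right)} \right)} - 2467 = \left(-20 - 6 \left(105 - \frac{75}{2}\right)\right) - 2467 = \left(-20 - 405\right) - 2467 = -425 - 2467 = -2892$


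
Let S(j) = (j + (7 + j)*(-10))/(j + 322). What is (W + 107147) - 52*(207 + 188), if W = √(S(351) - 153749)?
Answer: 86607 + I*√69639553938/673 ≈ 86607.0 + 392.11*I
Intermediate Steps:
S(j) = (-70 - 9*j)/(322 + j) (S(j) = (j + (-70 - 10*j))/(322 + j) = (-70 - 9*j)/(322 + j))
W = I*√69639553938/673 (W = √((-70 - 9*351)/(322 + 351) - 153749) = √((-70 - 3159)/673 - 153749) = √((1/673)*(-3229) - 153749) = √(-3229/673 - 153749) = √(-103476306/673) = I*√69639553938/673 ≈ 392.11*I)
(W + 107147) - 52*(207 + 188) = (I*√69639553938/673 + 107147) - 52*(207 + 188) = (107147 + I*√69639553938/673) - 52*395 = (107147 + I*√69639553938/673) - 20540 = 86607 + I*√69639553938/673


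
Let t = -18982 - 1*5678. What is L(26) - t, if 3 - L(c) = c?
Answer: 24637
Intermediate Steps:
L(c) = 3 - c
t = -24660 (t = -18982 - 5678 = -24660)
L(26) - t = (3 - 1*26) - 1*(-24660) = (3 - 26) + 24660 = -23 + 24660 = 24637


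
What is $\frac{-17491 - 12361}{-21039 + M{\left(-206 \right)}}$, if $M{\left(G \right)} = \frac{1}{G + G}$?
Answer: $\frac{12299024}{8668069} \approx 1.4189$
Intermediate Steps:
$M{\left(G \right)} = \frac{1}{2 G}$
$\frac{-17491 - 12361}{-21039 + M{\left(-206 \right)}} = \frac{-17491 - 12361}{-21039 + \frac{1}{2 \left(-206\right)}} = - \frac{29852}{-21039 + \frac{1}{2} \left(- \frac{1}{206}\right)} = - \frac{29852}{-21039 - \frac{1}{412}} = - \frac{29852}{- \frac{8668069}{412}} = \left(-29852\right) \left(- \frac{412}{8668069}\right) = \frac{12299024}{8668069}$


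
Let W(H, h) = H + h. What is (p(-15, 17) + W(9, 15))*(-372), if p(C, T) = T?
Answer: -15252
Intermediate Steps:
(p(-15, 17) + W(9, 15))*(-372) = (17 + (9 + 15))*(-372) = (17 + 24)*(-372) = 41*(-372) = -15252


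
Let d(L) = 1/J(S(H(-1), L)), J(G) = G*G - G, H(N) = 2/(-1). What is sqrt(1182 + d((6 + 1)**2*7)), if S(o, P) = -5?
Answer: sqrt(1063830)/30 ≈ 34.381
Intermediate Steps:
H(N) = -2 (H(N) = 2*(-1) = -2)
J(G) = G**2 - G
d(L) = 1/30 (d(L) = 1/(-5*(-1 - 5)) = 1/(-5*(-6)) = 1/30)
sqrt(1182 + d((6 + 1)**2*7)) = sqrt(1182 + 1/30) = sqrt(35461/30) = sqrt(1063830)/30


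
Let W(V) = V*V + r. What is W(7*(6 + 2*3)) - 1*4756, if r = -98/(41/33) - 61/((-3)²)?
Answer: 817093/369 ≈ 2214.3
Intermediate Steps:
r = -31607/369 (r = -98/(41*(1/33)) - 61/9 = -98/41/33 - 61*⅑ = -98*33/41 - 61/9 = -3234/41 - 61/9 = -31607/369 ≈ -85.656)
W(V) = -31607/369 + V² (W(V) = V*V - 31607/369 = V² - 31607/369 = -31607/369 + V²)
W(7*(6 + 2*3)) - 1*4756 = (-31607/369 + (7*(6 + 2*3))²) - 1*4756 = (-31607/369 + (7*(6 + 6))²) - 4756 = (-31607/369 + (7*12)²) - 4756 = (-31607/369 + 84²) - 4756 = (-31607/369 + 7056) - 4756 = 2572057/369 - 4756 = 817093/369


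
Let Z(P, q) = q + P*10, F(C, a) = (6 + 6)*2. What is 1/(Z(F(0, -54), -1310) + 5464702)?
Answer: 1/5463632 ≈ 1.8303e-7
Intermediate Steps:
F(C, a) = 24 (F(C, a) = 12*2 = 24)
Z(P, q) = q + 10*P
1/(Z(F(0, -54), -1310) + 5464702) = 1/((-1310 + 10*24) + 5464702) = 1/((-1310 + 240) + 5464702) = 1/(-1070 + 5464702) = 1/5463632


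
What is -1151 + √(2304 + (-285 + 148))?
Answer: -1151 + √2167 ≈ -1104.4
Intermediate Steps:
-1151 + √(2304 + (-285 + 148)) = -1151 + √(2304 - 137) = -1151 + √2167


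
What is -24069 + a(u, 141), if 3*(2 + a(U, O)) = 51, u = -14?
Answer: -24054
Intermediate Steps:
a(U, O) = 15 (a(U, O) = -2 + (⅓)*51 = -2 + 17 = 15)
-24069 + a(u, 141) = -24069 + 15 = -24054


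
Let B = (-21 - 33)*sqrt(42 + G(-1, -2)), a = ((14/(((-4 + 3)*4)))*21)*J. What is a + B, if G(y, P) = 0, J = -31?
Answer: 4557/2 - 54*sqrt(42) ≈ 1928.5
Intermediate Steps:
a = 4557/2 (a = ((14/(((-4 + 3)*4)))*21)*(-31) = ((14/((-1*4)))*21)*(-31) = ((14/(-4))*21)*(-31) = ((14*(-1/4))*21)*(-31) = -7/2*21*(-31) = -147/2*(-31) = 4557/2 ≈ 2278.5)
B = -54*sqrt(42) (B = (-21 - 33)*sqrt(42 + 0) = -54*sqrt(42) ≈ -349.96)
a + B = 4557/2 - 54*sqrt(42)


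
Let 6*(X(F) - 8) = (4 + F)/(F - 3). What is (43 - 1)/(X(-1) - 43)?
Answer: -336/281 ≈ -1.1957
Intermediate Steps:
X(F) = 8 + (4 + F)/(6*(-3 + F)) (X(F) = 8 + ((4 + F)/(F - 3))/6 = 8 + ((4 + F)/(-3 + F))/6 = 8 + (4 + F)/(6*(-3 + F)))
(43 - 1)/(X(-1) - 43) = (43 - 1)/(7*(-20 + 7*(-1))/(6*(-3 - 1)) - 43) = 42/((7/6)*(-20 - 7)/(-4) - 43) = 42/((7/6)*(-1/4)*(-27) - 43) = 42/(63/8 - 43) = 42/(-281/8) = 42*(-8/281) = -336/281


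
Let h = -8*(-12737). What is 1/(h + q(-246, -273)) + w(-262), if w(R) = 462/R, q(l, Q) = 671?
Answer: -23692846/13436277 ≈ -1.7633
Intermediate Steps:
h = 101896
1/(h + q(-246, -273)) + w(-262) = 1/(101896 + 671) + 462/(-262) = 1/102567 + 462*(-1/262) = 1/102567 - 231/131 = -23692846/13436277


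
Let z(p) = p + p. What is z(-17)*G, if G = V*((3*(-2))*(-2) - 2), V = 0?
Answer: 0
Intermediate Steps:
z(p) = 2*p
G = 0 (G = 0*((3*(-2))*(-2) - 2) = 0*(-6*(-2) - 2) = 0*(12 - 2) = 0*10 = 0)
z(-17)*G = (2*(-17))*0 = -34*0 = 0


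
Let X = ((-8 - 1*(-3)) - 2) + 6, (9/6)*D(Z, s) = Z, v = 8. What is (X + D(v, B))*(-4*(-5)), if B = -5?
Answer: 260/3 ≈ 86.667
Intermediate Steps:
D(Z, s) = 2*Z/3
X = -1 (X = ((-8 + 3) - 2) + 6 = (-5 - 2) + 6 = -7 + 6 = -1)
(X + D(v, B))*(-4*(-5)) = (-1 + (2/3)*8)*(-4*(-5)) = (-1 + 16/3)*20 = (13/3)*20 = 260/3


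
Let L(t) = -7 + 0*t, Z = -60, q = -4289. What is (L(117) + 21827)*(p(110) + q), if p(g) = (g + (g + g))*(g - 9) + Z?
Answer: 632365420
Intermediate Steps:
p(g) = -60 + 3*g*(-9 + g) (p(g) = (g + (g + g))*(g - 9) - 60 = (g + 2*g)*(-9 + g) - 60 = (3*g)*(-9 + g) - 60 = 3*g*(-9 + g) - 60 = -60 + 3*g*(-9 + g))
L(t) = -7 (L(t) = -7 + 0 = -7)
(L(117) + 21827)*(p(110) + q) = (-7 + 21827)*((-60 - 27*110 + 3*110²) - 4289) = 21820*((-60 - 2970 + 3*12100) - 4289) = 21820*((-60 - 2970 + 36300) - 4289) = 21820*(33270 - 4289) = 21820*28981 = 632365420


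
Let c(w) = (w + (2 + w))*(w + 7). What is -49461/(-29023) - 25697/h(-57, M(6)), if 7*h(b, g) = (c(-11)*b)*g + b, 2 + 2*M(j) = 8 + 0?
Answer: 5900073974/398688951 ≈ 14.799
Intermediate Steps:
c(w) = (2 + 2*w)*(7 + w)
M(j) = 3 (M(j) = -1 + (8 + 0)/2 = -1 + (1/2)*8 = -1 + 4 = 3)
h(b, g) = b/7 + 80*b*g/7 (h(b, g) = (((14 + 2*(-11)**2 + 16*(-11))*b)*g + b)/7 = (((14 + 2*121 - 176)*b)*g + b)/7 = (((14 + 242 - 176)*b)*g + b)/7 = ((80*b)*g + b)/7 = (80*b*g + b)/7 = (b + 80*b*g)/7 = b/7 + 80*b*g/7)
-49461/(-29023) - 25697/h(-57, M(6)) = -49461/(-29023) - 25697*(-7/(57*(1 + 80*3))) = -49461*(-1/29023) - 25697*(-7/(57*(1 + 240))) = 49461/29023 - 25697/((1/7)*(-57)*241) = 49461/29023 - 25697/(-13737/7) = 49461/29023 - 25697*(-7/13737) = 49461/29023 + 179879/13737 = 5900073974/398688951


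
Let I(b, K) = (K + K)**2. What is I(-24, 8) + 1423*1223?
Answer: 1740585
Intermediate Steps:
I(b, K) = 4*K**2 (I(b, K) = (2*K)**2 = 4*K**2)
I(-24, 8) + 1423*1223 = 4*8**2 + 1423*1223 = 4*64 + 1740329 = 256 + 1740329 = 1740585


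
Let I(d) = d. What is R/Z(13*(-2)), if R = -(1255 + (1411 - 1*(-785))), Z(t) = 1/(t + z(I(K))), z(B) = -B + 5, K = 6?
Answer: 93177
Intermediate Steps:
z(B) = 5 - B
Z(t) = 1/(-1 + t) (Z(t) = 1/(t + (5 - 1*6)) = 1/(t + (5 - 6)) = 1/(t - 1) = 1/(-1 + t))
R = -3451 (R = -(1255 + (1411 + 785)) = -(1255 + 2196) = -1*3451 = -3451)
R/Z(13*(-2)) = -3451/(1/(-1 + 13*(-2))) = -3451/(1/(-1 - 26)) = -3451/(1/(-27)) = -3451/(-1/27) = -3451*(-27) = 93177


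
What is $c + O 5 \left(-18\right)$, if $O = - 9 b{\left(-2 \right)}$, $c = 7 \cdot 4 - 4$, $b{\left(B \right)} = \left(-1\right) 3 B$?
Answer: $4884$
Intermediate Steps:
$b{\left(B \right)} = - 3 B$
$c = 24$ ($c = 28 - 4 = 24$)
$O = -54$ ($O = - 9 \left(\left(-3\right) \left(-2\right)\right) = \left(-9\right) 6 = -54$)
$c + O 5 \left(-18\right) = 24 - 54 \cdot 5 \left(-18\right) = 24 - -4860 = 24 + 4860 = 4884$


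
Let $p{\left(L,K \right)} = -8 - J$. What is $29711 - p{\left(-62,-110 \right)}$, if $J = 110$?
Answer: $29829$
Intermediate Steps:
$p{\left(L,K \right)} = -118$ ($p{\left(L,K \right)} = -8 - 110 = -118$)
$29711 - p{\left(-62,-110 \right)} = 29711 - -118 = 29711 + 118 = 29829$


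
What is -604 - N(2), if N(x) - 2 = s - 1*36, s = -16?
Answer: -554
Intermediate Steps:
N(x) = -50 (N(x) = 2 + (-16 - 1*36) = 2 + (-16 - 36) = 2 - 52 = -50)
-604 - N(2) = -604 - 1*(-50) = -604 + 50 = -554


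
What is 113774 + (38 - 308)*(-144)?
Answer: 152654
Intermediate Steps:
113774 + (38 - 308)*(-144) = 113774 - 270*(-144) = 113774 + 38880 = 152654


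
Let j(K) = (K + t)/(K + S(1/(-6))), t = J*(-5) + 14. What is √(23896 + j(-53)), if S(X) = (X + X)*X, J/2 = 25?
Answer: √21707519770/953 ≈ 154.60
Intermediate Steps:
J = 50 (J = 2*25 = 50)
S(X) = 2*X² (S(X) = (2*X)*X = 2*X²)
t = -236 (t = 50*(-5) + 14 = -250 + 14 = -236)
j(K) = (-236 + K)/(1/18 + K) (j(K) = (K - 236)/(K + 2*(1/(-6))²) = (-236 + K)/(K + 2*(-⅙)²) = (-236 + K)/(K + 2*(1/36)) = (-236 + K)/(K + 1/18) = (-236 + K)/(1/18 + K))
√(23896 + j(-53)) = √(23896 + 18*(-236 - 53)/(1 + 18*(-53))) = √(23896 + 18*(-289)/(1 - 954)) = √(23896 + 18*(-289)/(-953)) = √(23896 + 18*(-1/953)*(-289)) = √(23896 + 5202/953) = √(22778090/953) = √21707519770/953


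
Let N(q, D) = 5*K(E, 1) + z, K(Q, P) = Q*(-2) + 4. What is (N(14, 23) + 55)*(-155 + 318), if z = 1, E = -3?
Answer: 17278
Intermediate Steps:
K(Q, P) = 4 - 2*Q (K(Q, P) = -2*Q + 4 = 4 - 2*Q)
N(q, D) = 51 (N(q, D) = 5*(4 - 2*(-3)) + 1 = 5*(4 + 6) + 1 = 5*10 + 1 = 50 + 1 = 51)
(N(14, 23) + 55)*(-155 + 318) = (51 + 55)*(-155 + 318) = 106*163 = 17278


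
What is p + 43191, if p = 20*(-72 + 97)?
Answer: 43691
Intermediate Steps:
p = 500 (p = 20*25 = 500)
p + 43191 = 500 + 43191 = 43691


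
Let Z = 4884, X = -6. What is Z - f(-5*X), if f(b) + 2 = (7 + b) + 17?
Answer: 4832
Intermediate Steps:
f(b) = 22 + b (f(b) = -2 + ((7 + b) + 17) = -2 + (24 + b) = 22 + b)
Z - f(-5*X) = 4884 - (22 - 5*(-6)) = 4884 - (22 + 30) = 4884 - 1*52 = 4884 - 52 = 4832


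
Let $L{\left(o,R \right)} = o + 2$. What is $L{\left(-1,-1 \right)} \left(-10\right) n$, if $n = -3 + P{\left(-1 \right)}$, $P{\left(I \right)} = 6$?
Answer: $-30$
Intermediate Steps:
$L{\left(o,R \right)} = 2 + o$
$n = 3$ ($n = -3 + 6 = 3$)
$L{\left(-1,-1 \right)} \left(-10\right) n = \left(2 - 1\right) \left(-10\right) 3 = 1 \left(-10\right) 3 = \left(-10\right) 3 = -30$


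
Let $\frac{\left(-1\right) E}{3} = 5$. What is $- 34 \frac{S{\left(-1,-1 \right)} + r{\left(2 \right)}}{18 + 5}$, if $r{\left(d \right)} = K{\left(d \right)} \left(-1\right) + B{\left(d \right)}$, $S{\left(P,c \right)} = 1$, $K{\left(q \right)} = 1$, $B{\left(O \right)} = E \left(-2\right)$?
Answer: $- \frac{1020}{23} \approx -44.348$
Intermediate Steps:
$E = -15$ ($E = \left(-3\right) 5 = -15$)
$B{\left(O \right)} = 30$ ($B{\left(O \right)} = \left(-15\right) \left(-2\right) = 30$)
$r{\left(d \right)} = 29$ ($r{\left(d \right)} = 1 \left(-1\right) + 30 = -1 + 30 = 29$)
$- 34 \frac{S{\left(-1,-1 \right)} + r{\left(2 \right)}}{18 + 5} = - 34 \frac{1 + 29}{18 + 5} = - 34 \cdot \frac{30}{23} = - 34 \cdot 30 \cdot \frac{1}{23} = \left(-34\right) \frac{30}{23} = - \frac{1020}{23}$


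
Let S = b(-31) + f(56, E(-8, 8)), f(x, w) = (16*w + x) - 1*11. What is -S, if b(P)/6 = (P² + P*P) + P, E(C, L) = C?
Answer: -11263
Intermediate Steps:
f(x, w) = -11 + x + 16*w (f(x, w) = (x + 16*w) - 11 = -11 + x + 16*w)
b(P) = 6*P + 12*P² (b(P) = 6*((P² + P*P) + P) = 6*((P² + P²) + P) = 6*(2*P² + P) = 6*(P + 2*P²) = 6*P + 12*P²)
S = 11263 (S = 6*(-31)*(1 + 2*(-31)) + (-11 + 56 + 16*(-8)) = 6*(-31)*(1 - 62) + (-11 + 56 - 128) = 6*(-31)*(-61) - 83 = 11346 - 83 = 11263)
-S = -1*11263 = -11263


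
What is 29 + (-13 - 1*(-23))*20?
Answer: 229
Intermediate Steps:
29 + (-13 - 1*(-23))*20 = 29 + (-13 + 23)*20 = 29 + 10*20 = 29 + 200 = 229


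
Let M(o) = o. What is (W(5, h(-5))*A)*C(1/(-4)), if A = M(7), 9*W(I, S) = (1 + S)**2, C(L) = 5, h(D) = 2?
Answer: 35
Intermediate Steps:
W(I, S) = (1 + S)**2/9
A = 7
(W(5, h(-5))*A)*C(1/(-4)) = (((1 + 2)**2/9)*7)*5 = (((1/9)*3**2)*7)*5 = (((1/9)*9)*7)*5 = (1*7)*5 = 7*5 = 35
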